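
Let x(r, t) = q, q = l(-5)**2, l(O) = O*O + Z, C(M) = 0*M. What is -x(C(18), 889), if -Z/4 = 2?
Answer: -289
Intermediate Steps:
Z = -8 (Z = -4*2 = -8)
C(M) = 0
l(O) = -8 + O**2 (l(O) = O*O - 8 = O**2 - 8 = -8 + O**2)
q = 289 (q = (-8 + (-5)**2)**2 = (-8 + 25)**2 = 17**2 = 289)
x(r, t) = 289
-x(C(18), 889) = -1*289 = -289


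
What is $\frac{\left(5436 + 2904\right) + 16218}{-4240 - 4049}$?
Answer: $- \frac{8186}{2763} \approx -2.9627$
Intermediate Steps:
$\frac{\left(5436 + 2904\right) + 16218}{-4240 - 4049} = \frac{8340 + 16218}{-8289} = 24558 \left(- \frac{1}{8289}\right) = - \frac{8186}{2763}$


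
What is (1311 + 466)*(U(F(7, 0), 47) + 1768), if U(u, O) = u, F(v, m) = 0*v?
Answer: 3141736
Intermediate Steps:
F(v, m) = 0
(1311 + 466)*(U(F(7, 0), 47) + 1768) = (1311 + 466)*(0 + 1768) = 1777*1768 = 3141736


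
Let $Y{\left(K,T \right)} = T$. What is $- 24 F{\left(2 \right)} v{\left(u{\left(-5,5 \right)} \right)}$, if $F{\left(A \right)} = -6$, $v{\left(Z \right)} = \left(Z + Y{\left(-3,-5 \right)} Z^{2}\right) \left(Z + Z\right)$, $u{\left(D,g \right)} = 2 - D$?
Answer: $-479808$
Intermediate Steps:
$v{\left(Z \right)} = 2 Z \left(Z - 5 Z^{2}\right)$ ($v{\left(Z \right)} = \left(Z - 5 Z^{2}\right) \left(Z + Z\right) = \left(Z - 5 Z^{2}\right) 2 Z = 2 Z \left(Z - 5 Z^{2}\right)$)
$- 24 F{\left(2 \right)} v{\left(u{\left(-5,5 \right)} \right)} = \left(-24\right) \left(-6\right) \left(2 - -5\right)^{2} \left(2 - 10 \left(2 - -5\right)\right) = 144 \left(2 + 5\right)^{2} \left(2 - 10 \left(2 + 5\right)\right) = 144 \cdot 7^{2} \left(2 - 70\right) = 144 \cdot 49 \left(2 - 70\right) = 144 \cdot 49 \left(-68\right) = 144 \left(-3332\right) = -479808$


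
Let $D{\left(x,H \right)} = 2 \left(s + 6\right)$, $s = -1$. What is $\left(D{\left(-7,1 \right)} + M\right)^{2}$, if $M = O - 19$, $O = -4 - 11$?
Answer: $576$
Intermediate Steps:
$O = -15$
$D{\left(x,H \right)} = 10$ ($D{\left(x,H \right)} = 2 \left(-1 + 6\right) = 2 \cdot 5 = 10$)
$M = -34$ ($M = -15 - 19 = -34$)
$\left(D{\left(-7,1 \right)} + M\right)^{2} = \left(10 - 34\right)^{2} = \left(-24\right)^{2} = 576$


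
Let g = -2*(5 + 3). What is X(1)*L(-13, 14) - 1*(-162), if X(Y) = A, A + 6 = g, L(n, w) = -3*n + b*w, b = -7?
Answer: 1460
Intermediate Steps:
L(n, w) = -7*w - 3*n (L(n, w) = -3*n - 7*w = -7*w - 3*n)
g = -16 (g = -2*8 = -16)
A = -22 (A = -6 - 16 = -22)
X(Y) = -22
X(1)*L(-13, 14) - 1*(-162) = -22*(-7*14 - 3*(-13)) - 1*(-162) = -22*(-98 + 39) + 162 = -22*(-59) + 162 = 1298 + 162 = 1460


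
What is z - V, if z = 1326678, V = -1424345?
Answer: 2751023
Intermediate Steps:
z - V = 1326678 - 1*(-1424345) = 1326678 + 1424345 = 2751023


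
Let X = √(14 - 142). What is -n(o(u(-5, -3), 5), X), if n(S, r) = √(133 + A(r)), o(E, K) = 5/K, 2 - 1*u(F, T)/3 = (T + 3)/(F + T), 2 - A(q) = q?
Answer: -√(135 - 8*I*√2) ≈ -11.629 + 0.48644*I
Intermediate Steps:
A(q) = 2 - q
X = 8*I*√2 (X = √(-128) = 8*I*√2 ≈ 11.314*I)
u(F, T) = 6 - 3*(3 + T)/(F + T) (u(F, T) = 6 - 3*(T + 3)/(F + T) = 6 - 3*(3 + T)/(F + T))
n(S, r) = √(135 - r) (n(S, r) = √(133 + (2 - r)) = √(135 - r))
-n(o(u(-5, -3), 5), X) = -√(135 - 8*I*√2)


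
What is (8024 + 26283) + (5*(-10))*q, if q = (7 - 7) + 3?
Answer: 34157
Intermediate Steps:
q = 3 (q = 0 + 3 = 3)
(8024 + 26283) + (5*(-10))*q = (8024 + 26283) + (5*(-10))*3 = 34307 - 50*3 = 34307 - 150 = 34157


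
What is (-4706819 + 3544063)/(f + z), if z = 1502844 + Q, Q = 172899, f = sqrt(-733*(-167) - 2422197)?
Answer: -278354318244/401159557405 + 166108*I*sqrt(2299786)/401159557405 ≈ -0.69387 + 0.00062794*I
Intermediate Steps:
f = I*sqrt(2299786) (f = sqrt(122411 - 2422197) = sqrt(-2299786) = I*sqrt(2299786) ≈ 1516.5*I)
z = 1675743 (z = 1502844 + 172899 = 1675743)
(-4706819 + 3544063)/(f + z) = (-4706819 + 3544063)/(I*sqrt(2299786) + 1675743) = -1162756/(1675743 + I*sqrt(2299786))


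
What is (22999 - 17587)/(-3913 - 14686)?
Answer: -5412/18599 ≈ -0.29098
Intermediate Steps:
(22999 - 17587)/(-3913 - 14686) = 5412/(-18599) = 5412*(-1/18599) = -5412/18599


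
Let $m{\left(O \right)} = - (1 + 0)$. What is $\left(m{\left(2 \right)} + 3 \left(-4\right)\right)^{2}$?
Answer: $169$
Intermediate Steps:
$m{\left(O \right)} = -1$ ($m{\left(O \right)} = \left(-1\right) 1 = -1$)
$\left(m{\left(2 \right)} + 3 \left(-4\right)\right)^{2} = \left(-1 + 3 \left(-4\right)\right)^{2} = \left(-1 - 12\right)^{2} = \left(-13\right)^{2} = 169$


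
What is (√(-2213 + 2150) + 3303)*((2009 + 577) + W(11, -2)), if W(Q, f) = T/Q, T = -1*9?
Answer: 93927411/11 + 85311*I*√7/11 ≈ 8.5388e+6 + 20519.0*I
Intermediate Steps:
T = -9
W(Q, f) = -9/Q
(√(-2213 + 2150) + 3303)*((2009 + 577) + W(11, -2)) = (√(-2213 + 2150) + 3303)*((2009 + 577) - 9/11) = (√(-63) + 3303)*(2586 - 9*1/11) = (3*I*√7 + 3303)*(2586 - 9/11) = (3303 + 3*I*√7)*(28437/11) = 93927411/11 + 85311*I*√7/11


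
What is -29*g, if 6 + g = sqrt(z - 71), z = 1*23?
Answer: 174 - 116*I*sqrt(3) ≈ 174.0 - 200.92*I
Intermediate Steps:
z = 23
g = -6 + 4*I*sqrt(3) (g = -6 + sqrt(23 - 71) = -6 + sqrt(-48) = -6 + 4*I*sqrt(3) ≈ -6.0 + 6.9282*I)
-29*g = -29*(-6 + 4*I*sqrt(3)) = 174 - 116*I*sqrt(3)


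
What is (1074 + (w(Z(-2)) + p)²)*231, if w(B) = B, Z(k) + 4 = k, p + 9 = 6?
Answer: 266805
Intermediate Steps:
p = -3 (p = -9 + 6 = -3)
Z(k) = -4 + k
(1074 + (w(Z(-2)) + p)²)*231 = (1074 + ((-4 - 2) - 3)²)*231 = (1074 + (-6 - 3)²)*231 = (1074 + (-9)²)*231 = (1074 + 81)*231 = 1155*231 = 266805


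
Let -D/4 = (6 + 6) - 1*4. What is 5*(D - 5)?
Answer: -185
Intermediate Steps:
D = -32 (D = -4*((6 + 6) - 1*4) = -4*(12 - 4) = -4*8 = -32)
5*(D - 5) = 5*(-32 - 5) = 5*(-37) = -185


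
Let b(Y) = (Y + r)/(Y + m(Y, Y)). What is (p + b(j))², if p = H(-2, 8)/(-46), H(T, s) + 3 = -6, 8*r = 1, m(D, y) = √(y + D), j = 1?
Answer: 114939/33856 - 1539*√2/736 ≈ 0.43777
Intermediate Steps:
m(D, y) = √(D + y)
r = ⅛ (r = (⅛)*1 = ⅛ ≈ 0.12500)
H(T, s) = -9 (H(T, s) = -3 - 6 = -9)
b(Y) = (⅛ + Y)/(Y + √2*√Y) (b(Y) = (Y + ⅛)/(Y + √(Y + Y)) = (⅛ + Y)/(Y + √(2*Y)) = (⅛ + Y)/(Y + √2*√Y))
p = 9/46 (p = -9/(-46) = -9*(-1/46) = 9/46 ≈ 0.19565)
(p + b(j))² = (9/46 + (⅛ + 1)/(1 + √2*√1))² = (9/46 + (9/8)/(1 + √2*1))² = (9/46 + (9/8)/(1 + √2))² = (9/46 + 9/(8*(1 + √2)))²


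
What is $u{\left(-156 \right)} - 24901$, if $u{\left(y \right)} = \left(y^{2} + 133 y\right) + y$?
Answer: $-21469$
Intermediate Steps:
$u{\left(y \right)} = y^{2} + 134 y$
$u{\left(-156 \right)} - 24901 = - 156 \left(134 - 156\right) - 24901 = \left(-156\right) \left(-22\right) - 24901 = 3432 - 24901 = -21469$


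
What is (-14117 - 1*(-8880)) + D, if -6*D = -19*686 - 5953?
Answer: -4145/2 ≈ -2072.5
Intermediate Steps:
D = 6329/2 (D = -(-19*686 - 5953)/6 = -(-13034 - 5953)/6 = -⅙*(-18987) = 6329/2 ≈ 3164.5)
(-14117 - 1*(-8880)) + D = (-14117 - 1*(-8880)) + 6329/2 = (-14117 + 8880) + 6329/2 = -5237 + 6329/2 = -4145/2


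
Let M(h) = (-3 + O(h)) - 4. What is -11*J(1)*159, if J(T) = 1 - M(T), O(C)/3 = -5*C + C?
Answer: -34980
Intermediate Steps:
O(C) = -12*C (O(C) = 3*(-5*C + C) = 3*(-4*C) = -12*C)
M(h) = -7 - 12*h (M(h) = (-3 - 12*h) - 4 = -7 - 12*h)
J(T) = 8 + 12*T (J(T) = 1 - (-7 - 12*T) = 1 + (7 + 12*T) = 8 + 12*T)
-11*J(1)*159 = -11*(8 + 12*1)*159 = -11*(8 + 12)*159 = -11*20*159 = -220*159 = -34980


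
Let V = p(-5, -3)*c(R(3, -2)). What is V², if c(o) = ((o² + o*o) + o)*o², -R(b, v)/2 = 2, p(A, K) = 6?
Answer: 7225344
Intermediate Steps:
R(b, v) = -4 (R(b, v) = -2*2 = -4)
c(o) = o²*(o + 2*o²) (c(o) = ((o² + o²) + o)*o² = (2*o² + o)*o² = (o + 2*o²)*o² = o²*(o + 2*o²))
V = 2688 (V = 6*((-4)³*(1 + 2*(-4))) = 6*(-64*(1 - 8)) = 6*(-64*(-7)) = 6*448 = 2688)
V² = 2688² = 7225344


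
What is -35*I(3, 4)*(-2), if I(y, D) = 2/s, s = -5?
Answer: -28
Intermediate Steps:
I(y, D) = -2/5 (I(y, D) = 2/(-5) = 2*(-1/5) = -2/5)
-35*I(3, 4)*(-2) = -35*(-2/5)*(-2) = 14*(-2) = -28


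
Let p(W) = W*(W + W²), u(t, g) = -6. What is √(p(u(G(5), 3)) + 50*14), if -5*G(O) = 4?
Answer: 2*√130 ≈ 22.803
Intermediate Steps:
G(O) = -⅘ (G(O) = -⅕*4 = -⅘)
√(p(u(G(5), 3)) + 50*14) = √((-6)²*(1 - 6) + 50*14) = √(36*(-5) + 700) = √(-180 + 700) = √520 = 2*√130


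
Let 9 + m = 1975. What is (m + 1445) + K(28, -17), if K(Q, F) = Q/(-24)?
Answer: 20459/6 ≈ 3409.8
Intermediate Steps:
m = 1966 (m = -9 + 1975 = 1966)
K(Q, F) = -Q/24 (K(Q, F) = Q*(-1/24) = -Q/24)
(m + 1445) + K(28, -17) = (1966 + 1445) - 1/24*28 = 3411 - 7/6 = 20459/6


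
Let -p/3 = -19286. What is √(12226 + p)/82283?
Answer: 2*√17521/82283 ≈ 0.0032174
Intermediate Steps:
p = 57858 (p = -3*(-19286) = 57858)
√(12226 + p)/82283 = √(12226 + 57858)/82283 = √70084*(1/82283) = (2*√17521)*(1/82283) = 2*√17521/82283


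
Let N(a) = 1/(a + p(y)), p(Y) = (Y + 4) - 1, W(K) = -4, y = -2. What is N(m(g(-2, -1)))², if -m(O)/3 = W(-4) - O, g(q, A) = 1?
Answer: 1/256 ≈ 0.0039063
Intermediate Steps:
p(Y) = 3 + Y (p(Y) = (4 + Y) - 1 = 3 + Y)
m(O) = 12 + 3*O (m(O) = -3*(-4 - O) = 12 + 3*O)
N(a) = 1/(1 + a) (N(a) = 1/(a + (3 - 2)) = 1/(a + 1) = 1/(1 + a))
N(m(g(-2, -1)))² = (1/(1 + (12 + 3*1)))² = (1/(1 + (12 + 3)))² = (1/(1 + 15))² = (1/16)² = 1/256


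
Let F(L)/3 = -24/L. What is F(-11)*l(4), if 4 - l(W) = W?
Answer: 0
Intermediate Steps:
F(L) = -72/L (F(L) = 3*(-24/L) = -72/L)
l(W) = 4 - W
F(-11)*l(4) = (-72/(-11))*(4 - 1*4) = (-72*(-1/11))*(4 - 4) = (72/11)*0 = 0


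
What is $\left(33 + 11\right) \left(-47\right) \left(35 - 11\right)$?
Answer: $-49632$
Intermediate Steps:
$\left(33 + 11\right) \left(-47\right) \left(35 - 11\right) = 44 \left(-47\right) 24 = \left(-2068\right) 24 = -49632$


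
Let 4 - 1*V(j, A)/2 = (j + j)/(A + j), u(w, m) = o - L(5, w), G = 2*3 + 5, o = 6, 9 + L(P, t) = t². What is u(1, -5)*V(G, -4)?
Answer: 24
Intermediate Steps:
L(P, t) = -9 + t²
G = 11 (G = 6 + 5 = 11)
u(w, m) = 15 - w² (u(w, m) = 6 - (-9 + w²) = 6 + (9 - w²) = 15 - w²)
V(j, A) = 8 - 4*j/(A + j) (V(j, A) = 8 - 2*(j + j)/(A + j) = 8 - 2*2*j/(A + j) = 8 - 4*j/(A + j))
u(1, -5)*V(G, -4) = (15 - 1*1²)*(4*(11 + 2*(-4))/(-4 + 11)) = (15 - 1*1)*(4*(11 - 8)/7) = (15 - 1)*(4*(⅐)*3) = 14*(12/7) = 24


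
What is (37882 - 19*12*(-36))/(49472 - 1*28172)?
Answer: 4609/2130 ≈ 2.1638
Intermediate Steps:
(37882 - 19*12*(-36))/(49472 - 1*28172) = (37882 - 228*(-36))/(49472 - 28172) = (37882 + 8208)/21300 = 46090*(1/21300) = 4609/2130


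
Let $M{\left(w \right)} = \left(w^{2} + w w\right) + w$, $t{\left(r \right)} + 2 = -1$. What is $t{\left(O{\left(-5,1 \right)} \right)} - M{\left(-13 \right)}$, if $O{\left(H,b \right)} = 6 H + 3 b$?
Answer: $-328$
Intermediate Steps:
$O{\left(H,b \right)} = 3 b + 6 H$
$t{\left(r \right)} = -3$ ($t{\left(r \right)} = -2 - 1 = -3$)
$M{\left(w \right)} = w + 2 w^{2}$ ($M{\left(w \right)} = \left(w^{2} + w^{2}\right) + w = 2 w^{2} + w = w + 2 w^{2}$)
$t{\left(O{\left(-5,1 \right)} \right)} - M{\left(-13 \right)} = -3 - - 13 \left(1 + 2 \left(-13\right)\right) = -3 - - 13 \left(1 - 26\right) = -3 - \left(-13\right) \left(-25\right) = -3 - 325 = -328$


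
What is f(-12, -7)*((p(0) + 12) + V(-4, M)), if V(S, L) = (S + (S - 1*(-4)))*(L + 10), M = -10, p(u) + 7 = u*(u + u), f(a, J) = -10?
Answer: -50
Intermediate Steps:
p(u) = -7 + 2*u² (p(u) = -7 + u*(u + u) = -7 + u*(2*u) = -7 + 2*u²)
V(S, L) = (4 + 2*S)*(10 + L) (V(S, L) = (S + (S + 4))*(10 + L) = (S + (4 + S))*(10 + L) = (4 + 2*S)*(10 + L))
f(-12, -7)*((p(0) + 12) + V(-4, M)) = -10*(((-7 + 2*0²) + 12) + (40 + 4*(-10) + 20*(-4) + 2*(-10)*(-4))) = -10*(((-7 + 2*0) + 12) + (40 - 40 - 80 + 80)) = -10*(((-7 + 0) + 12) + 0) = -10*((-7 + 12) + 0) = -10*(5 + 0) = -10*5 = -50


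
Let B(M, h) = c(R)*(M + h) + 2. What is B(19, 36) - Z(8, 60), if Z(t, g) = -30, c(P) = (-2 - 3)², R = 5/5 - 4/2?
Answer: 1407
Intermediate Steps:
R = -1 (R = 5*(⅕) - 4*½ = 1 - 2 = -1)
c(P) = 25 (c(P) = (-5)² = 25)
B(M, h) = 2 + 25*M + 25*h (B(M, h) = 25*(M + h) + 2 = (25*M + 25*h) + 2 = 2 + 25*M + 25*h)
B(19, 36) - Z(8, 60) = (2 + 25*19 + 25*36) - 1*(-30) = (2 + 475 + 900) + 30 = 1377 + 30 = 1407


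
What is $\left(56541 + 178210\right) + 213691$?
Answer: $448442$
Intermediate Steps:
$\left(56541 + 178210\right) + 213691 = 234751 + 213691 = 448442$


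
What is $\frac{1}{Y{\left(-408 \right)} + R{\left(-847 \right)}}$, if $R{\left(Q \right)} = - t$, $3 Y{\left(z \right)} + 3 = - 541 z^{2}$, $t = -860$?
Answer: $- \frac{1}{30018149} \approx -3.3313 \cdot 10^{-8}$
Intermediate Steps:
$Y{\left(z \right)} = -1 - \frac{541 z^{2}}{3}$ ($Y{\left(z \right)} = -1 + \frac{\left(-541\right) z^{2}}{3} = -1 - \frac{541 z^{2}}{3}$)
$R{\left(Q \right)} = 860$ ($R{\left(Q \right)} = \left(-1\right) \left(-860\right) = 860$)
$\frac{1}{Y{\left(-408 \right)} + R{\left(-847 \right)}} = \frac{1}{\left(-1 - \frac{541 \left(-408\right)^{2}}{3}\right) + 860} = \frac{1}{\left(-1 - 30019008\right) + 860} = \frac{1}{-30019009 + 860} = \frac{1}{-30018149} = - \frac{1}{30018149}$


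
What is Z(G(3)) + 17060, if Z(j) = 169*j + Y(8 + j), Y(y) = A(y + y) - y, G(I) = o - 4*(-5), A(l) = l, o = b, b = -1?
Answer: 20298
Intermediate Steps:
o = -1
G(I) = 19 (G(I) = -1 - 4*(-5) = -1 + 20 = 19)
Y(y) = y (Y(y) = (y + y) - y = 2*y - y = y)
Z(j) = 8 + 170*j (Z(j) = 169*j + (8 + j) = 8 + 170*j)
Z(G(3)) + 17060 = (8 + 170*19) + 17060 = (8 + 3230) + 17060 = 3238 + 17060 = 20298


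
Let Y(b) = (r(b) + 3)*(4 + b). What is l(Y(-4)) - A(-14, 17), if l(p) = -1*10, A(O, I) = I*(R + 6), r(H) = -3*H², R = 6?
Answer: -214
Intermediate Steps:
A(O, I) = 12*I (A(O, I) = I*(6 + 6) = I*12 = 12*I)
Y(b) = (3 - 3*b²)*(4 + b) (Y(b) = (-3*b² + 3)*(4 + b) = (3 - 3*b²)*(4 + b))
l(p) = -10
l(Y(-4)) - A(-14, 17) = -10 - 12*17 = -10 - 1*204 = -10 - 204 = -214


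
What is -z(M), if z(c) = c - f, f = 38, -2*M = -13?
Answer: 63/2 ≈ 31.500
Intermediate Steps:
M = 13/2 (M = -½*(-13) = 13/2 ≈ 6.5000)
z(c) = -38 + c (z(c) = c - 1*38 = c - 38 = -38 + c)
-z(M) = -(-38 + 13/2) = -1*(-63/2) = 63/2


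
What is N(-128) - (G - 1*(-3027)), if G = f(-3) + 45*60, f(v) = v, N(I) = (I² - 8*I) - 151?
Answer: 11533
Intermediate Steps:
N(I) = -151 + I² - 8*I
G = 2697 (G = -3 + 45*60 = -3 + 2700 = 2697)
N(-128) - (G - 1*(-3027)) = (-151 + (-128)² - 8*(-128)) - (2697 - 1*(-3027)) = (-151 + 16384 + 1024) - (2697 + 3027) = 17257 - 1*5724 = 17257 - 5724 = 11533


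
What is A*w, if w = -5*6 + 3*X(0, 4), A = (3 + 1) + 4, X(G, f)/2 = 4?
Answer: -48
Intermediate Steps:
X(G, f) = 8 (X(G, f) = 2*4 = 8)
A = 8 (A = 4 + 4 = 8)
w = -6 (w = -5*6 + 3*8 = -30 + 24 = -6)
A*w = 8*(-6) = -48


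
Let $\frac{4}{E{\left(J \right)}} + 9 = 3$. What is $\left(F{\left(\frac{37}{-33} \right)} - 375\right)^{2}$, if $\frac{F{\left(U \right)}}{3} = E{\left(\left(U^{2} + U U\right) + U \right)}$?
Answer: $142129$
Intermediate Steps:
$E{\left(J \right)} = - \frac{2}{3}$ ($E{\left(J \right)} = \frac{4}{-9 + 3} = \frac{4}{-6} = 4 \left(- \frac{1}{6}\right) = - \frac{2}{3}$)
$F{\left(U \right)} = -2$ ($F{\left(U \right)} = 3 \left(- \frac{2}{3}\right) = -2$)
$\left(F{\left(\frac{37}{-33} \right)} - 375\right)^{2} = \left(-2 - 375\right)^{2} = \left(-377\right)^{2} = 142129$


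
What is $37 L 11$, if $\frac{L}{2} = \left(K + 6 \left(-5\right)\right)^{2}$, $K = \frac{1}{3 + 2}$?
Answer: $\frac{18071614}{25} \approx 7.2286 \cdot 10^{5}$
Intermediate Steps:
$K = \frac{1}{5} \approx 0.2$
$L = \frac{44402}{25}$ ($L = 2 \left(\frac{1}{5} + 6 \left(-5\right)\right)^{2} = 2 \left(\frac{1}{5} - 30\right)^{2} = 2 \left(- \frac{149}{5}\right)^{2} = 2 \cdot \frac{22201}{25} = \frac{44402}{25} \approx 1776.1$)
$37 L 11 = 37 \cdot \frac{44402}{25} \cdot 11 = \frac{1642874}{25} \cdot 11 = \frac{18071614}{25}$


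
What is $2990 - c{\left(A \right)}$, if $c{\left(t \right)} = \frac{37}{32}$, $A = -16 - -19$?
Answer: $\frac{95643}{32} \approx 2988.8$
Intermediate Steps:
$A = 3$ ($A = -16 + 19 = 3$)
$c{\left(t \right)} = \frac{37}{32}$ ($c{\left(t \right)} = 37 \cdot \frac{1}{32} = \frac{37}{32}$)
$2990 - c{\left(A \right)} = 2990 - \frac{37}{32} = \frac{95643}{32}$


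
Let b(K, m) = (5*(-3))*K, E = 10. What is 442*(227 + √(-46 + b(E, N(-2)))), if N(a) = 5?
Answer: 100334 + 6188*I ≈ 1.0033e+5 + 6188.0*I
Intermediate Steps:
b(K, m) = -15*K
442*(227 + √(-46 + b(E, N(-2)))) = 442*(227 + √(-46 - 15*10)) = 442*(227 + √(-46 - 150)) = 442*(227 + √(-196)) = 442*(227 + 14*I) = 100334 + 6188*I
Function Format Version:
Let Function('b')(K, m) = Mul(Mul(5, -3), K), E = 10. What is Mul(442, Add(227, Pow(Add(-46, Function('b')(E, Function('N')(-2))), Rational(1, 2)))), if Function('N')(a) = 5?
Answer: Add(100334, Mul(6188, I)) ≈ Add(1.0033e+5, Mul(6188.0, I))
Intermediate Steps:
Function('b')(K, m) = Mul(-15, K)
Mul(442, Add(227, Pow(Add(-46, Function('b')(E, Function('N')(-2))), Rational(1, 2)))) = Mul(442, Add(227, Pow(Add(-46, Mul(-15, 10)), Rational(1, 2)))) = Mul(442, Add(227, Pow(Add(-46, -150), Rational(1, 2)))) = Mul(442, Add(227, Pow(-196, Rational(1, 2)))) = Mul(442, Add(227, Mul(14, I))) = Add(100334, Mul(6188, I))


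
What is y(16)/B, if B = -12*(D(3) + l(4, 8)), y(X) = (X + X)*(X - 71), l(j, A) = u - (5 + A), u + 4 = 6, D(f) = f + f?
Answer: -88/3 ≈ -29.333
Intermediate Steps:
D(f) = 2*f
u = 2 (u = -4 + 6 = 2)
l(j, A) = -3 - A (l(j, A) = 2 - (5 + A) = 2 + (-5 - A) = -3 - A)
y(X) = 2*X*(-71 + X) (y(X) = (2*X)*(-71 + X) = 2*X*(-71 + X))
B = 60 (B = -12*(2*3 + (-3 - 1*8)) = -12*(6 + (-3 - 8)) = -12*(6 - 11) = -12*(-5) = 60)
y(16)/B = (2*16*(-71 + 16))/60 = (2*16*(-55))*(1/60) = -1760*1/60 = -88/3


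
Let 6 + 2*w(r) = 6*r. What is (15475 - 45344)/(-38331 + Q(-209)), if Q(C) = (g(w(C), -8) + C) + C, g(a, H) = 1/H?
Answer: 238952/309993 ≈ 0.77083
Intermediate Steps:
w(r) = -3 + 3*r (w(r) = -3 + (6*r)/2 = -3 + 3*r)
Q(C) = -1/8 + 2*C (Q(C) = (1/(-8) + C) + C = (-1/8 + C) + C = -1/8 + 2*C)
(15475 - 45344)/(-38331 + Q(-209)) = (15475 - 45344)/(-38331 + (-1/8 + 2*(-209))) = -29869/(-38331 + (-1/8 - 418)) = -29869/(-38331 - 3345/8) = -29869/(-309993/8) = -29869*(-8/309993) = 238952/309993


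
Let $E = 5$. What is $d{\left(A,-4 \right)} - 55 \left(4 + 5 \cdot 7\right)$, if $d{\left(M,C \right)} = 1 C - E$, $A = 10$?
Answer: $-2154$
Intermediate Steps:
$d{\left(M,C \right)} = -5 + C$ ($d{\left(M,C \right)} = 1 C - 5 = C - 5 = -5 + C$)
$d{\left(A,-4 \right)} - 55 \left(4 + 5 \cdot 7\right) = \left(-5 - 4\right) - 55 \left(4 + 5 \cdot 7\right) = -9 - 55 \left(4 + 35\right) = -9 - 2145 = -2154$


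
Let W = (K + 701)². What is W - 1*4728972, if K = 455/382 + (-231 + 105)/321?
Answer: -7077769973806247/1670683876 ≈ -4.2364e+6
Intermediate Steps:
K = 32641/40874 (K = 455*(1/382) - 126*1/321 = 455/382 - 42/107 = 32641/40874 ≈ 0.79858)
W = 822847296649225/1670683876 (W = (32641/40874 + 701)² = (28685315/40874)² = 822847296649225/1670683876 ≈ 4.9252e+5)
W - 1*4728972 = 822847296649225/1670683876 - 1*4728972 = 822847296649225/1670683876 - 4728972 = -7077769973806247/1670683876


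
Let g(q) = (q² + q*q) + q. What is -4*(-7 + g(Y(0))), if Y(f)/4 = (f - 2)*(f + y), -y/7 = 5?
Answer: -628292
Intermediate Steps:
y = -35 (y = -7*5 = -35)
Y(f) = 4*(-35 + f)*(-2 + f) (Y(f) = 4*((f - 2)*(f - 35)) = 4*((-2 + f)*(-35 + f)) = 4*((-35 + f)*(-2 + f)) = 4*(-35 + f)*(-2 + f))
g(q) = q + 2*q² (g(q) = (q² + q²) + q = 2*q² + q = q + 2*q²)
-4*(-7 + g(Y(0))) = -4*(-7 + (280 - 148*0 + 4*0²)*(1 + 2*(280 - 148*0 + 4*0²))) = -4*(-7 + (280 + 0 + 4*0)*(1 + 2*(280 + 0 + 4*0))) = -4*(-7 + (280 + 0 + 0)*(1 + 2*(280 + 0 + 0))) = -4*(-7 + 280*(1 + 2*280)) = -4*(-7 + 280*(1 + 560)) = -4*(-7 + 280*561) = -4*(-7 + 157080) = -4*157073 = -628292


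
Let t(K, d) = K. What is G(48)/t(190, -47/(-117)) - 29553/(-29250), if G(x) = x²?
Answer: 2433569/185250 ≈ 13.137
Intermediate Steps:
G(48)/t(190, -47/(-117)) - 29553/(-29250) = 48²/190 - 29553/(-29250) = 2304*(1/190) - 29553*(-1/29250) = 1152/95 + 9851/9750 = 2433569/185250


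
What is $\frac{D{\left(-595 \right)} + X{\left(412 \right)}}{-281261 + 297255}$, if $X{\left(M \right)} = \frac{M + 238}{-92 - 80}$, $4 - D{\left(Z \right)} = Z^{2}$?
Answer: $- \frac{30446131}{1375484} \approx -22.135$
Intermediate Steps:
$D{\left(Z \right)} = 4 - Z^{2}$
$X{\left(M \right)} = - \frac{119}{86} - \frac{M}{172}$ ($X{\left(M \right)} = \frac{238 + M}{-172} = \left(238 + M\right) \left(- \frac{1}{172}\right) = - \frac{119}{86} - \frac{M}{172}$)
$\frac{D{\left(-595 \right)} + X{\left(412 \right)}}{-281261 + 297255} = \frac{\left(4 - \left(-595\right)^{2}\right) - \frac{325}{86}}{-281261 + 297255} = \frac{\left(4 - 354025\right) - \frac{325}{86}}{15994} = \left(\left(4 - 354025\right) - \frac{325}{86}\right) \frac{1}{15994} = \left(-354021 - \frac{325}{86}\right) \frac{1}{15994} = \left(- \frac{30446131}{86}\right) \frac{1}{15994} = - \frac{30446131}{1375484}$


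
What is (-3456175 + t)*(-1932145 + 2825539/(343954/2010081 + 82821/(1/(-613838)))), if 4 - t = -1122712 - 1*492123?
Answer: 90890934127291182160032696226/25547464674618221 ≈ 3.5577e+12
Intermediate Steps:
t = 1614839 (t = 4 - (-1122712 - 1*492123) = 4 - (-1122712 - 492123) = 4 - 1*(-1614835) = 4 + 1614835 = 1614839)
(-3456175 + t)*(-1932145 + 2825539/(343954/2010081 + 82821/(1/(-613838)))) = (-3456175 + 1614839)*(-1932145 + 2825539/(343954/2010081 + 82821/(1/(-613838)))) = -1841336*(-1932145 + 2825539/(343954*(1/2010081) + 82821/(-1/613838))) = -1841336*(-1932145 + 2825539/(343954/2010081 + 82821*(-613838))) = -1841336*(-1932145 + 2825539/(343954/2010081 - 50838676998)) = -1841336*(-1932145 + 2825539/(-102189858698472884/2010081)) = -1841336*(-1932145 + 2825539*(-2010081/102189858698472884)) = -1841336*(-1932145 - 5679562258659/102189858698472884) = -1841336*(-197445624540640452714839/102189858698472884) = 90890934127291182160032696226/25547464674618221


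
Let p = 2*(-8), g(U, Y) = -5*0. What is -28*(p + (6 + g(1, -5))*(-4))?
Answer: 1120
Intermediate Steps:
g(U, Y) = 0
p = -16
-28*(p + (6 + g(1, -5))*(-4)) = -28*(-16 + (6 + 0)*(-4)) = -28*(-16 + 6*(-4)) = -28*(-16 - 24) = -28*(-40) = 1120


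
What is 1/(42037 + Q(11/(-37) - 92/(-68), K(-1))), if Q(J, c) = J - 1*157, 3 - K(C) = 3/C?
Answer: 629/26343184 ≈ 2.3877e-5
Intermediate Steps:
K(C) = 3 - 3/C
Q(J, c) = -157 + J (Q(J, c) = J - 157 = -157 + J)
1/(42037 + Q(11/(-37) - 92/(-68), K(-1))) = 1/(42037 + (-157 + (11/(-37) - 92/(-68)))) = 1/(42037 + (-157 + (11*(-1/37) - 92*(-1/68)))) = 1/(42037 + (-157 + (-11/37 + 23/17))) = 1/(42037 + (-157 + 664/629)) = 1/(42037 - 98089/629) = 1/(26343184/629) = 629/26343184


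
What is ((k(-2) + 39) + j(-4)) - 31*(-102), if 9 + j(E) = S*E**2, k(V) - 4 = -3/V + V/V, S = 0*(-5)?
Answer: 6397/2 ≈ 3198.5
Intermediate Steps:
S = 0
k(V) = 5 - 3/V (k(V) = 4 + (-3/V + V/V) = 4 + (-3/V + 1) = 4 + (1 - 3/V) = 5 - 3/V)
j(E) = -9 (j(E) = -9 + 0*E**2 = -9 + 0 = -9)
((k(-2) + 39) + j(-4)) - 31*(-102) = (((5 - 3/(-2)) + 39) - 9) - 31*(-102) = (((5 - 3*(-1/2)) + 39) - 9) + 3162 = (((5 + 3/2) + 39) - 9) + 3162 = ((13/2 + 39) - 9) + 3162 = (91/2 - 9) + 3162 = 73/2 + 3162 = 6397/2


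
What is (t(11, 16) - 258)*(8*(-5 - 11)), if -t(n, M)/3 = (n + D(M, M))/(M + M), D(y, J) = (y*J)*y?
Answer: 82308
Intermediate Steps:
D(y, J) = J*y**2 (D(y, J) = (J*y)*y = J*y**2)
t(n, M) = -3*(n + M**3)/(2*M) (t(n, M) = -3*(n + M*M**2)/(M + M) = -3*(n + M**3)/(2*M))
(t(11, 16) - 258)*(8*(-5 - 11)) = ((3/2)*(-1*11 - 1*16**3)/16 - 258)*(8*(-5 - 11)) = ((3/2)*(1/16)*(-11 - 1*4096) - 258)*(8*(-16)) = ((3/2)*(1/16)*(-11 - 4096) - 258)*(-128) = ((3/2)*(1/16)*(-4107) - 258)*(-128) = (-12321/32 - 258)*(-128) = -20577/32*(-128) = 82308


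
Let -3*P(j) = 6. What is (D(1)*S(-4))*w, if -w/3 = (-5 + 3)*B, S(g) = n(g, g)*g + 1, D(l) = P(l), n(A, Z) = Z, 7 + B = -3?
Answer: 2040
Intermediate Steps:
B = -10 (B = -7 - 3 = -10)
P(j) = -2 (P(j) = -1/3*6 = -2)
D(l) = -2
S(g) = 1 + g**2 (S(g) = g*g + 1 = g**2 + 1 = 1 + g**2)
w = -60 (w = -3*(-5 + 3)*(-10) = -(-6)*(-10) = -3*20 = -60)
(D(1)*S(-4))*w = -2*(1 + (-4)**2)*(-60) = -2*(1 + 16)*(-60) = -2*17*(-60) = -34*(-60) = 2040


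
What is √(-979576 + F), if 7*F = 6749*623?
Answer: I*√378915 ≈ 615.56*I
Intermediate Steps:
F = 600661 (F = (6749*623)/7 = (⅐)*4204627 = 600661)
√(-979576 + F) = √(-979576 + 600661) = √(-378915) = I*√378915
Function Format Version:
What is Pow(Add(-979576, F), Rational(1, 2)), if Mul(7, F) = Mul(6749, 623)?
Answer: Mul(I, Pow(378915, Rational(1, 2))) ≈ Mul(615.56, I)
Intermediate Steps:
F = 600661 (F = Mul(Rational(1, 7), Mul(6749, 623)) = Mul(Rational(1, 7), 4204627) = 600661)
Pow(Add(-979576, F), Rational(1, 2)) = Pow(Add(-979576, 600661), Rational(1, 2)) = Pow(-378915, Rational(1, 2)) = Mul(I, Pow(378915, Rational(1, 2)))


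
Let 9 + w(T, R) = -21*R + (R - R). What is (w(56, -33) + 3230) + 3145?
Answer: 7059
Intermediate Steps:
w(T, R) = -9 - 21*R (w(T, R) = -9 + (-21*R + (R - R)) = -9 + (-21*R + 0) = -9 - 21*R)
(w(56, -33) + 3230) + 3145 = ((-9 - 21*(-33)) + 3230) + 3145 = ((-9 + 693) + 3230) + 3145 = (684 + 3230) + 3145 = 3914 + 3145 = 7059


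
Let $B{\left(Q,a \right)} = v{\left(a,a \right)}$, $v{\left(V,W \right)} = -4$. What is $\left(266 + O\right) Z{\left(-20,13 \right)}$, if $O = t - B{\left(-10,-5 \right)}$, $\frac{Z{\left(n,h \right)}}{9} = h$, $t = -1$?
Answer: $31473$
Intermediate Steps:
$B{\left(Q,a \right)} = -4$
$Z{\left(n,h \right)} = 9 h$
$O = 3$ ($O = -1 - -4 = -1 + 4 = 3$)
$\left(266 + O\right) Z{\left(-20,13 \right)} = \left(266 + 3\right) 9 \cdot 13 = 269 \cdot 117 = 31473$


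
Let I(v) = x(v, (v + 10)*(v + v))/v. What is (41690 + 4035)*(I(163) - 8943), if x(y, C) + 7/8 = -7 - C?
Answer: -553863221275/1304 ≈ -4.2474e+8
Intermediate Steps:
x(y, C) = -63/8 - C (x(y, C) = -7/8 + (-7 - C) = -63/8 - C)
I(v) = (-63/8 - 2*v*(10 + v))/v (I(v) = (-63/8 - (v + 10)*(v + v))/v = (-63/8 - (10 + v)*2*v)/v = (-63/8 - 2*v*(10 + v))/v)
(41690 + 4035)*(I(163) - 8943) = (41690 + 4035)*((-20 - 2*163 - 63/8/163) - 8943) = 45725*((-20 - 326 - 63/8*1/163) - 8943) = 45725*((-20 - 326 - 63/1304) - 8943) = 45725*(-451247/1304 - 8943) = 45725*(-12112919/1304) = -553863221275/1304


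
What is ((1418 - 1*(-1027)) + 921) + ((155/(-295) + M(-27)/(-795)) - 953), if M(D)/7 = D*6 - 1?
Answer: 113224439/46905 ≈ 2413.9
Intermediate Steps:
M(D) = -7 + 42*D (M(D) = 7*(D*6 - 1) = 7*(6*D - 1) = 7*(-1 + 6*D) = -7 + 42*D)
((1418 - 1*(-1027)) + 921) + ((155/(-295) + M(-27)/(-795)) - 953) = ((1418 - 1*(-1027)) + 921) + ((155/(-295) + (-7 + 42*(-27))/(-795)) - 953) = ((1418 + 1027) + 921) + ((155*(-1/295) + (-7 - 1134)*(-1/795)) - 953) = (2445 + 921) + ((-31/59 - 1141*(-1/795)) - 953) = 3366 + ((-31/59 + 1141/795) - 953) = 3366 + (42674/46905 - 953) = 3366 - 44657791/46905 = 113224439/46905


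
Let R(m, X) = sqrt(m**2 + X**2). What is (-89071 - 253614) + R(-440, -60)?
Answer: -342685 + 20*sqrt(493) ≈ -3.4224e+5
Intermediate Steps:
R(m, X) = sqrt(X**2 + m**2)
(-89071 - 253614) + R(-440, -60) = (-89071 - 253614) + sqrt((-60)**2 + (-440)**2) = -342685 + sqrt(3600 + 193600) = -342685 + sqrt(197200) = -342685 + 20*sqrt(493)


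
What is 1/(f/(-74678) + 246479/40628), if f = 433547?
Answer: 1517008892/396205623 ≈ 3.8288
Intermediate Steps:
1/(f/(-74678) + 246479/40628) = 1/(433547/(-74678) + 246479/40628) = 1/(433547*(-1/74678) + 246479*(1/40628)) = 1/(-433547/74678 + 246479/40628) = 1/(396205623/1517008892) = 1517008892/396205623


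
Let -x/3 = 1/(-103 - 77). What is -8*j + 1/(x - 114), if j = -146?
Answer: 7987892/6839 ≈ 1168.0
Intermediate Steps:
x = 1/60 (x = -3/(-103 - 77) = -3/(-180) = -3*(-1/180) = 1/60 ≈ 0.016667)
-8*j + 1/(x - 114) = -8*(-146) + 1/(1/60 - 114) = 1168 + 1/(-6839/60) = 1168 - 60/6839 = 7987892/6839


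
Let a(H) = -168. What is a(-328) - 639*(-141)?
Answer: 89931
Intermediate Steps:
a(-328) - 639*(-141) = -168 - 639*(-141) = -168 - 1*(-90099) = -168 + 90099 = 89931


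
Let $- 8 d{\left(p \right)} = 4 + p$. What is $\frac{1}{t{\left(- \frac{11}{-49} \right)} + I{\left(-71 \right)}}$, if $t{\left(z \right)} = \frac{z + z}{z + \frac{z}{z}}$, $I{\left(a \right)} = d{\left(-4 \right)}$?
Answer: $\frac{30}{11} \approx 2.7273$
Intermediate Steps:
$d{\left(p \right)} = - \frac{1}{2} - \frac{p}{8}$ ($d{\left(p \right)} = - \frac{4 + p}{8} = - \frac{1}{2} - \frac{p}{8}$)
$I{\left(a \right)} = 0$ ($I{\left(a \right)} = - \frac{1}{2} - - \frac{1}{2} = - \frac{1}{2} + \frac{1}{2} = 0$)
$t{\left(z \right)} = \frac{2 z}{1 + z}$ ($t{\left(z \right)} = \frac{2 z}{z + 1} = \frac{2 z}{1 + z}$)
$\frac{1}{t{\left(- \frac{11}{-49} \right)} + I{\left(-71 \right)}} = \frac{1}{\frac{2 \left(- \frac{11}{-49}\right)}{1 - \frac{11}{-49}} + 0} = \frac{1}{\frac{2 \left(\left(-11\right) \left(- \frac{1}{49}\right)\right)}{1 - - \frac{11}{49}} + 0} = \frac{1}{2 \cdot \frac{11}{49} \frac{1}{1 + \frac{11}{49}} + 0} = \frac{1}{2 \cdot \frac{11}{49} \frac{1}{\frac{60}{49}} + 0} = \frac{1}{2 \cdot \frac{11}{49} \cdot \frac{49}{60} + 0} = \frac{1}{\frac{11}{30} + 0} = \frac{1}{\frac{11}{30}} = \frac{30}{11}$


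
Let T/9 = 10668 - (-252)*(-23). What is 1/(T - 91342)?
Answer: -1/47494 ≈ -2.1055e-5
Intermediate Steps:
T = 43848 (T = 9*(10668 - (-252)*(-23)) = 9*(10668 - 1*5796) = 9*(10668 - 5796) = 9*4872 = 43848)
1/(T - 91342) = 1/(43848 - 91342) = 1/(-47494) = -1/47494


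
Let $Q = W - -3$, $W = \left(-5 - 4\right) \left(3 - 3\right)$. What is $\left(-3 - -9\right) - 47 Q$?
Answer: $-135$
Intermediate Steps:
$W = 0$ ($W = \left(-9\right) 0 = 0$)
$Q = 3$ ($Q = 0 - -3 = 0 + 3 = 3$)
$\left(-3 - -9\right) - 47 Q = \left(-3 - -9\right) - 141 = \left(-3 + 9\right) - 141 = 6 - 141 = -135$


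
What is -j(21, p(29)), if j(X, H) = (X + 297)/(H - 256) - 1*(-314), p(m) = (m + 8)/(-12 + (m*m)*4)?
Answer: -89456538/286025 ≈ -312.76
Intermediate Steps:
p(m) = (8 + m)/(-12 + 4*m**2) (p(m) = (8 + m)/(-12 + m**2*4) = (8 + m)/(-12 + 4*m**2))
j(X, H) = 314 + (297 + X)/(-256 + H) (j(X, H) = (297 + X)/(-256 + H) + 314 = 314 + (297 + X)/(-256 + H))
-j(21, p(29)) = -(-80087 + 21 + 314*((8 + 29)/(4*(-3 + 29**2))))/(-256 + (8 + 29)/(4*(-3 + 29**2))) = -(-80087 + 21 + 314*((1/4)*37/(-3 + 841)))/(-256 + (1/4)*37/(-3 + 841)) = -(-80087 + 21 + 314*((1/4)*37/838))/(-256 + (1/4)*37/838) = -(-80087 + 21 + 314*((1/4)*(1/838)*37))/(-256 + (1/4)*(1/838)*37) = -(-80087 + 21 + 314*(37/3352))/(-256 + 37/3352) = -(-80087 + 21 + 5809/1676)/(-858075/3352) = -(-3352)*(-134184807)/(858075*1676) = -1*89456538/286025 = -89456538/286025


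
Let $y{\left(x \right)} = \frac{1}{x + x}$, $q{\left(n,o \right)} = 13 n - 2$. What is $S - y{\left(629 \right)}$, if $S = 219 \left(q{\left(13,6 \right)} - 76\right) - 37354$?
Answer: $- \frac{21920651}{1258} \approx -17425.0$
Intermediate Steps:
$q{\left(n,o \right)} = -2 + 13 n$
$y{\left(x \right)} = \frac{1}{2 x}$
$S = -17425$ ($S = 219 \left(\left(-2 + 13 \cdot 13\right) - 76\right) - 37354 = 219 \left(\left(-2 + 169\right) - 76\right) - 37354 = 219 \left(167 - 76\right) - 37354 = 219 \cdot 91 - 37354 = 19929 - 37354 = -17425$)
$S - y{\left(629 \right)} = -17425 - \frac{1}{2 \cdot 629} = -17425 - \frac{1}{2} \cdot \frac{1}{629} = -17425 - \frac{1}{1258} = - \frac{21920651}{1258}$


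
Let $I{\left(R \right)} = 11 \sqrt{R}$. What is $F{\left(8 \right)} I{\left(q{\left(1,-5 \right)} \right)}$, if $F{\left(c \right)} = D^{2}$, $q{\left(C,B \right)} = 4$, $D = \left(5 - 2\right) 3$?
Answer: $1782$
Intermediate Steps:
$D = 9$ ($D = 3 \cdot 3 = 9$)
$F{\left(c \right)} = 81$ ($F{\left(c \right)} = 9^{2} = 81$)
$F{\left(8 \right)} I{\left(q{\left(1,-5 \right)} \right)} = 81 \cdot 11 \sqrt{4} = 81 \cdot 11 \cdot 2 = 81 \cdot 22 = 1782$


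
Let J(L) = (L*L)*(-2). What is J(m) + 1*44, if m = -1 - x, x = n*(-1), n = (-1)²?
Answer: 44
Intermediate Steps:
n = 1
x = -1 (x = 1*(-1) = -1)
m = 0 (m = -1 - 1*(-1) = -1 + 1 = 0)
J(L) = -2*L² (J(L) = L²*(-2) = -2*L²)
J(m) + 1*44 = -2*0² + 1*44 = -2*0 + 44 = 0 + 44 = 44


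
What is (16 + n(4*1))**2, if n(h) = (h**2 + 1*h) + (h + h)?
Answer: 1936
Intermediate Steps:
n(h) = h**2 + 3*h (n(h) = (h**2 + h) + 2*h = (h + h**2) + 2*h = h**2 + 3*h)
(16 + n(4*1))**2 = (16 + (4*1)*(3 + 4*1))**2 = (16 + 4*(3 + 4))**2 = (16 + 4*7)**2 = (16 + 28)**2 = 44**2 = 1936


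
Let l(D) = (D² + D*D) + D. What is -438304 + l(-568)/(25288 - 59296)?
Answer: -1863310889/4251 ≈ -4.3832e+5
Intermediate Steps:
l(D) = D + 2*D² (l(D) = (D² + D²) + D = 2*D² + D = D + 2*D²)
-438304 + l(-568)/(25288 - 59296) = -438304 + (-568*(1 + 2*(-568)))/(25288 - 59296) = -438304 - 568*(1 - 1136)/(-34008) = -438304 - 568*(-1135)*(-1/34008) = -438304 + 644680*(-1/34008) = -438304 - 80585/4251 = -1863310889/4251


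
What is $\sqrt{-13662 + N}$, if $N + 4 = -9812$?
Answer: $i \sqrt{23478} \approx 153.23 i$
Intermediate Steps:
$N = -9816$ ($N = -4 - 9812 = -9816$)
$\sqrt{-13662 + N} = \sqrt{-13662 - 9816} = \sqrt{-23478} = i \sqrt{23478}$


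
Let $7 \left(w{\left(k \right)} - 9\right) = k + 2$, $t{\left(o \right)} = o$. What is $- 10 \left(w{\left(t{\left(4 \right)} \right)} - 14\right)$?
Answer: $\frac{290}{7} \approx 41.429$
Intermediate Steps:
$w{\left(k \right)} = \frac{65}{7} + \frac{k}{7}$ ($w{\left(k \right)} = 9 + \frac{k + 2}{7} = 9 + \frac{2 + k}{7} = 9 + \left(\frac{2}{7} + \frac{k}{7}\right) = \frac{65}{7} + \frac{k}{7}$)
$- 10 \left(w{\left(t{\left(4 \right)} \right)} - 14\right) = - 10 \left(\left(\frac{65}{7} + \frac{1}{7} \cdot 4\right) - 14\right) = - 10 \left(\left(\frac{65}{7} + \frac{4}{7}\right) - 14\right) = - 10 \left(\frac{69}{7} - 14\right) = \left(-10\right) \left(- \frac{29}{7}\right) = \frac{290}{7}$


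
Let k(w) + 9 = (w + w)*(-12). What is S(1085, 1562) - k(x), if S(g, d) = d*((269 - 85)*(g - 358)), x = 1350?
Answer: 208978025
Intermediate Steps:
k(w) = -9 - 24*w (k(w) = -9 + (w + w)*(-12) = -9 + (2*w)*(-12) = -9 - 24*w)
S(g, d) = d*(-65872 + 184*g) (S(g, d) = d*(184*(-358 + g)) = d*(-65872 + 184*g))
S(1085, 1562) - k(x) = 184*1562*(-358 + 1085) - (-9 - 24*1350) = 184*1562*727 - (-9 - 32400) = 208945616 - 1*(-32409) = 208945616 + 32409 = 208978025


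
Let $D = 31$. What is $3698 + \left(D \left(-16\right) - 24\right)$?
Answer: $3178$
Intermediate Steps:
$3698 + \left(D \left(-16\right) - 24\right) = 3698 + \left(31 \left(-16\right) - 24\right) = 3698 - 520 = 3178$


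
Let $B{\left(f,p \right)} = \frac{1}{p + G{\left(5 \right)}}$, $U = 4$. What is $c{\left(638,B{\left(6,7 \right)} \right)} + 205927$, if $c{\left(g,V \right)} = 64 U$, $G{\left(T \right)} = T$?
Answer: $206183$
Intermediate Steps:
$B{\left(f,p \right)} = \frac{1}{5 + p}$ ($B{\left(f,p \right)} = \frac{1}{p + 5} = \frac{1}{5 + p}$)
$c{\left(g,V \right)} = 256$ ($c{\left(g,V \right)} = 64 \cdot 4 = 256$)
$c{\left(638,B{\left(6,7 \right)} \right)} + 205927 = 256 + 205927 = 206183$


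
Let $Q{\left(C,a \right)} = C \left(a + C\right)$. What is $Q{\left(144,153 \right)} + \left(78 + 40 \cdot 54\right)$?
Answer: $45006$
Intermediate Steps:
$Q{\left(C,a \right)} = C \left(C + a\right)$
$Q{\left(144,153 \right)} + \left(78 + 40 \cdot 54\right) = 144 \left(144 + 153\right) + \left(78 + 40 \cdot 54\right) = 144 \cdot 297 + \left(78 + 2160\right) = 42768 + 2238 = 45006$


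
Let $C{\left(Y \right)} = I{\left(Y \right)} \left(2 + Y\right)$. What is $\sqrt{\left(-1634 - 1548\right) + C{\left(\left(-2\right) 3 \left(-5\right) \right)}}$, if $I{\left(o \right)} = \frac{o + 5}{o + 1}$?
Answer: $\frac{i \sqrt{3023182}}{31} \approx 56.088 i$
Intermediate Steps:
$I{\left(o \right)} = \frac{5 + o}{1 + o}$
$C{\left(Y \right)} = \frac{\left(2 + Y\right) \left(5 + Y\right)}{1 + Y}$ ($C{\left(Y \right)} = \frac{5 + Y}{1 + Y} \left(2 + Y\right) = \frac{\left(2 + Y\right) \left(5 + Y\right)}{1 + Y}$)
$\sqrt{\left(-1634 - 1548\right) + C{\left(\left(-2\right) 3 \left(-5\right) \right)}} = \sqrt{\left(-1634 - 1548\right) + \frac{\left(2 + \left(-2\right) 3 \left(-5\right)\right) \left(5 + \left(-2\right) 3 \left(-5\right)\right)}{1 + \left(-2\right) 3 \left(-5\right)}} = \sqrt{-3182 + \frac{\left(2 - -30\right) \left(5 - -30\right)}{1 - -30}} = \sqrt{-3182 + \frac{\left(2 + 30\right) \left(5 + 30\right)}{1 + 30}} = \sqrt{-3182 + \frac{1}{31} \cdot 32 \cdot 35} = \sqrt{-3182 + \frac{1120}{31}} = \sqrt{- \frac{97522}{31}} = \frac{i \sqrt{3023182}}{31}$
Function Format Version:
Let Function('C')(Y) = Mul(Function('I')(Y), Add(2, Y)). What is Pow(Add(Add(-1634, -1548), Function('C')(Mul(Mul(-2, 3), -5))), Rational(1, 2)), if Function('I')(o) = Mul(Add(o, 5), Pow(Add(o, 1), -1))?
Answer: Mul(Rational(1, 31), I, Pow(3023182, Rational(1, 2))) ≈ Mul(56.088, I)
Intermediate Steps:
Function('I')(o) = Mul(Pow(Add(1, o), -1), Add(5, o)) (Function('I')(o) = Mul(Add(5, o), Pow(Add(1, o), -1)) = Mul(Pow(Add(1, o), -1), Add(5, o)))
Function('C')(Y) = Mul(Pow(Add(1, Y), -1), Add(2, Y), Add(5, Y)) (Function('C')(Y) = Mul(Mul(Pow(Add(1, Y), -1), Add(5, Y)), Add(2, Y)) = Mul(Pow(Add(1, Y), -1), Add(2, Y), Add(5, Y)))
Pow(Add(Add(-1634, -1548), Function('C')(Mul(Mul(-2, 3), -5))), Rational(1, 2)) = Pow(Add(Add(-1634, -1548), Mul(Pow(Add(1, Mul(Mul(-2, 3), -5)), -1), Add(2, Mul(Mul(-2, 3), -5)), Add(5, Mul(Mul(-2, 3), -5)))), Rational(1, 2)) = Pow(Add(-3182, Mul(Pow(Add(1, Mul(-6, -5)), -1), Add(2, Mul(-6, -5)), Add(5, Mul(-6, -5)))), Rational(1, 2)) = Pow(Add(-3182, Mul(Pow(Add(1, 30), -1), Add(2, 30), Add(5, 30))), Rational(1, 2)) = Pow(Add(-3182, Mul(Pow(31, -1), 32, 35)), Rational(1, 2)) = Pow(Add(-3182, Mul(Rational(1, 31), 32, 35)), Rational(1, 2)) = Pow(Add(-3182, Rational(1120, 31)), Rational(1, 2)) = Pow(Rational(-97522, 31), Rational(1, 2)) = Mul(Rational(1, 31), I, Pow(3023182, Rational(1, 2)))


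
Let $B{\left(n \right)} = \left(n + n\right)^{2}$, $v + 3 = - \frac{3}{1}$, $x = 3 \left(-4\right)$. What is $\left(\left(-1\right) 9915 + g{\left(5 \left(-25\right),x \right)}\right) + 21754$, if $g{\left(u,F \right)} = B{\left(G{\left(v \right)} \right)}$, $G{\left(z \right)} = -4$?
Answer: $11903$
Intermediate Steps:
$x = -12$
$v = -6$ ($v = -3 - \frac{3}{1} = -3 - 3 = -6$)
$B{\left(n \right)} = 4 n^{2}$ ($B{\left(n \right)} = \left(2 n\right)^{2} = 4 n^{2}$)
$g{\left(u,F \right)} = 64$ ($g{\left(u,F \right)} = 4 \left(-4\right)^{2} = 4 \cdot 16 = 64$)
$\left(\left(-1\right) 9915 + g{\left(5 \left(-25\right),x \right)}\right) + 21754 = \left(\left(-1\right) 9915 + 64\right) + 21754 = \left(-9915 + 64\right) + 21754 = -9851 + 21754 = 11903$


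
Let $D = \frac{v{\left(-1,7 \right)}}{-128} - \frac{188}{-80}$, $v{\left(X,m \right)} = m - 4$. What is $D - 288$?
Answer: $- \frac{182831}{640} \approx -285.67$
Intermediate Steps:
$v{\left(X,m \right)} = -4 + m$
$D = \frac{1489}{640}$ ($D = \frac{-4 + 7}{-128} - \frac{188}{-80} = 3 \left(- \frac{1}{128}\right) - - \frac{47}{20} = - \frac{3}{128} + \frac{47}{20} = \frac{1489}{640} \approx 2.3266$)
$D - 288 = \frac{1489}{640} - 288 = - \frac{182831}{640}$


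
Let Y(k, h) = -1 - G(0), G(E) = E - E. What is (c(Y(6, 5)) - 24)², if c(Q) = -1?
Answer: 625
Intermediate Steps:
G(E) = 0
Y(k, h) = -1 (Y(k, h) = -1 - 1*0 = -1 + 0 = -1)
(c(Y(6, 5)) - 24)² = (-1 - 24)² = (-25)² = 625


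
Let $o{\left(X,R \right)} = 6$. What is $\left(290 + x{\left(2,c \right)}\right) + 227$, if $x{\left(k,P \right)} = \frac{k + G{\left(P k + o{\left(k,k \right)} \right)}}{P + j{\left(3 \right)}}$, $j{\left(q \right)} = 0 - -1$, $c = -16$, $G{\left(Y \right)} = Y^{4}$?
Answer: $- \frac{149741}{5} \approx -29948.0$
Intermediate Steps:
$j{\left(q \right)} = 1$ ($j{\left(q \right)} = 0 + 1 = 1$)
$x{\left(k,P \right)} = \frac{k + \left(6 + P k\right)^{4}}{1 + P}$ ($x{\left(k,P \right)} = \frac{k + \left(P k + 6\right)^{4}}{P + 1} = \frac{k + \left(6 + P k\right)^{4}}{1 + P}$)
$\left(290 + x{\left(2,c \right)}\right) + 227 = \left(290 + \frac{2 + \left(6 - 32\right)^{4}}{1 - 16}\right) + 227 = \left(290 + \frac{2 + \left(6 - 32\right)^{4}}{-15}\right) + 227 = \left(290 - \frac{2 + \left(-26\right)^{4}}{15}\right) + 227 = \left(290 - \frac{2 + 456976}{15}\right) + 227 = \left(290 - \frac{152326}{5}\right) + 227 = - \frac{150876}{5} + 227 = - \frac{149741}{5}$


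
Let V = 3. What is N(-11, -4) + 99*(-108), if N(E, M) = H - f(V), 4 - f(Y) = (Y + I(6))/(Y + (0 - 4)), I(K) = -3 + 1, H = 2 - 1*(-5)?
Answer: -10690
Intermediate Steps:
H = 7 (H = 2 + 5 = 7)
I(K) = -2
f(Y) = 4 - (-2 + Y)/(-4 + Y) (f(Y) = 4 - (Y - 2)/(Y + (0 - 4)) = 4 - (-2 + Y)/(Y - 4) = 4 - (-2 + Y)/(-4 + Y))
N(E, M) = 2 (N(E, M) = 7 - (-14 + 3*3)/(-4 + 3) = 7 - (-14 + 9)/(-1) = 7 - (-1)*(-5) = 7 - 1*5 = 7 - 5 = 2)
N(-11, -4) + 99*(-108) = 2 + 99*(-108) = 2 - 10692 = -10690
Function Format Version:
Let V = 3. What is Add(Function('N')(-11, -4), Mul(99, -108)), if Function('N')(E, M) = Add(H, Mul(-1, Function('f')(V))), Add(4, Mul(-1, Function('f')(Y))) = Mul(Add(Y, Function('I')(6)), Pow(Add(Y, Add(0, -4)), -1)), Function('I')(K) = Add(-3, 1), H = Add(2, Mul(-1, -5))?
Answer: -10690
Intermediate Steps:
H = 7 (H = Add(2, 5) = 7)
Function('I')(K) = -2
Function('f')(Y) = Add(4, Mul(-1, Pow(Add(-4, Y), -1), Add(-2, Y))) (Function('f')(Y) = Add(4, Mul(-1, Mul(Add(Y, -2), Pow(Add(Y, Add(0, -4)), -1)))) = Add(4, Mul(-1, Mul(Add(-2, Y), Pow(Add(Y, -4), -1)))) = Add(4, Mul(-1, Mul(Add(-2, Y), Pow(Add(-4, Y), -1)))) = Add(4, Mul(-1, Mul(Pow(Add(-4, Y), -1), Add(-2, Y)))) = Add(4, Mul(-1, Pow(Add(-4, Y), -1), Add(-2, Y))))
Function('N')(E, M) = 2 (Function('N')(E, M) = Add(7, Mul(-1, Mul(Pow(Add(-4, 3), -1), Add(-14, Mul(3, 3))))) = Add(7, Mul(-1, Mul(Pow(-1, -1), Add(-14, 9)))) = Add(7, Mul(-1, Mul(-1, -5))) = Add(7, Mul(-1, 5)) = Add(7, -5) = 2)
Add(Function('N')(-11, -4), Mul(99, -108)) = Add(2, Mul(99, -108)) = Add(2, -10692) = -10690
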